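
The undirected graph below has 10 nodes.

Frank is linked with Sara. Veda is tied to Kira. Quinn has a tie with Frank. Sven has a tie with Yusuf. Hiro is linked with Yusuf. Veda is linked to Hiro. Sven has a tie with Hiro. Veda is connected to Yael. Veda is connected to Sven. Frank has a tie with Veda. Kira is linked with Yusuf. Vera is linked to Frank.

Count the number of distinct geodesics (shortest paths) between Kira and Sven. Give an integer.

The shortest distance is 2. The length-2 paths are: Kira–Yusuf–Sven; Kira–Veda–Sven.
That gives 2 distinct shortest paths.

2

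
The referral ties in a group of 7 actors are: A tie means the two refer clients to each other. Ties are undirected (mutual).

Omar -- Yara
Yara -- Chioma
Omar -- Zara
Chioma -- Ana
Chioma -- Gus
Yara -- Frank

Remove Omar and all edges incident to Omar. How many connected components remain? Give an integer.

Without Omar, the remaining ties split the others into: {Ana, Chioma, Frank, Gus, Yara}; {Zara}.
That's 2 separate components.

2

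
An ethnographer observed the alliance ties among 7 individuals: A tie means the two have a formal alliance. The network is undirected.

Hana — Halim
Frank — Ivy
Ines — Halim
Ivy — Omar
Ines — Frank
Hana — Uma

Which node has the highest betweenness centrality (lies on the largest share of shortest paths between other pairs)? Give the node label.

Unnormalized betweenness of each node: Frank:8, Halim:8, Hana:5, Ines:9, Ivy:5, Omar:0, Uma:0.
Ines has the largest value, 9, making it the main broker — the node through which the most shortest paths run.

Ines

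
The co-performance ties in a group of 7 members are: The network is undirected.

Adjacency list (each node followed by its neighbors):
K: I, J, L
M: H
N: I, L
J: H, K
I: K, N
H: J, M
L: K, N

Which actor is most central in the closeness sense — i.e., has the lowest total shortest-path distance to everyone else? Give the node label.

Farness (sum of distances to all others) for each node — H:14, I:13, J:11, K:10, L:13, M:19, N:16.
The smallest farness is 10, for K, so K has the highest closeness.

K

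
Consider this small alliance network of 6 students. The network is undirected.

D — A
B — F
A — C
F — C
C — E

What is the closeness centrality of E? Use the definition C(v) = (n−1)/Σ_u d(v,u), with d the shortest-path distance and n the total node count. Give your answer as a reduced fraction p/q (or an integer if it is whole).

5/11

Distances from E: A:2, B:3, C:1, D:3, F:2. Sum = 11.
n = 6, so closeness = 5/11.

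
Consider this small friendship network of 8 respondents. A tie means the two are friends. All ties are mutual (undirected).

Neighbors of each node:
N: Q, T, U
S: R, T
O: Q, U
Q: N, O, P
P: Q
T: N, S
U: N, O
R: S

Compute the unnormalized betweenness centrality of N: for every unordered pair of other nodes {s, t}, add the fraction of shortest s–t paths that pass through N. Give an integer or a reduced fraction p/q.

Pairs whose geodesics pass through N — P–U: 1/2; P–R: 1; P–T: 1; P–S: 1; U–Q: 1/2; U–R: 1; U–T: 1; U–S: 1; Q–R: 1; Q–T: 1; Q–S: 1; O–R: 2/2; O–T: 2/2; O–S: 2/2.
All other pairs contribute 0.
Summing the contributions gives betweenness(N) = 13.

13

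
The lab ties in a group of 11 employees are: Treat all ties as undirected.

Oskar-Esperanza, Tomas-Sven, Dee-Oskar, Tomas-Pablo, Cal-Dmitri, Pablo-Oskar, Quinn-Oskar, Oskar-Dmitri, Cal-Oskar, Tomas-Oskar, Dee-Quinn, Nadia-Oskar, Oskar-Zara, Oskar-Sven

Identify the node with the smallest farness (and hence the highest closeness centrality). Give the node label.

Oskar

Farness (sum of distances to all others) for each node — Cal:18, Dee:18, Dmitri:18, Esperanza:19, Nadia:19, Oskar:10, Pablo:18, Quinn:18, Sven:18, Tomas:17, Zara:19.
The smallest farness is 10, for Oskar, so Oskar has the highest closeness.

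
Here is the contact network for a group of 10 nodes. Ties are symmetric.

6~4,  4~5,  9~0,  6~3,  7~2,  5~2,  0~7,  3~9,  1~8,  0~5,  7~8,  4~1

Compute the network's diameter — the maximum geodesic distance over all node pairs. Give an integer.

Eccentricity of each node (its greatest distance to any other): 0:3, 1:4, 2:4, 3:4, 4:3, 5:3, 6:4, 7:4, 8:4, 9:4.
The maximum eccentricity is 4, realized for instance by the pair 3–2 via 3 – 6 – 4 – 5 – 2. So the diameter is 4.

4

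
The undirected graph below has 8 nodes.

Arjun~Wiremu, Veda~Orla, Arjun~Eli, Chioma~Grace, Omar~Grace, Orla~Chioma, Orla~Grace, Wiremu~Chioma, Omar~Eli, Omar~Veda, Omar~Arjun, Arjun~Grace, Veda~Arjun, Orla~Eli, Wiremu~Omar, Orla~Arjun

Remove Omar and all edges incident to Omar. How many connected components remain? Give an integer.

Omar's neighbors (Arjun, Eli, Grace, Veda, and Wiremu) remain reachable from one another through other ties, so the rest of the network stays in one piece.

1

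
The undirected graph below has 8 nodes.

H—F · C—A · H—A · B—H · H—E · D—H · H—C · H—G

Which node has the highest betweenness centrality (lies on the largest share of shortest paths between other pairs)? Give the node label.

H

Unnormalized betweenness of each node: A:0, B:0, C:0, D:0, E:0, F:0, G:0, H:20.
H has the largest value, 20, making it the main broker — the node through which the most shortest paths run.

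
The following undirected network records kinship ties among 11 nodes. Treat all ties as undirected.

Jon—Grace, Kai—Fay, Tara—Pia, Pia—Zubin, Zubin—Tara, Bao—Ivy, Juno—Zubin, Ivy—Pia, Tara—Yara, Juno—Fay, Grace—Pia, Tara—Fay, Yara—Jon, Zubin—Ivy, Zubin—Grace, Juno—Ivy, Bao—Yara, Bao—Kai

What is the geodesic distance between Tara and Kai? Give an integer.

2

One shortest route is Tara – Fay – Kai, which uses 2 edges, and Tara and Kai are not directly tied, so nothing shorter exists. So d(Tara,Kai) = 2.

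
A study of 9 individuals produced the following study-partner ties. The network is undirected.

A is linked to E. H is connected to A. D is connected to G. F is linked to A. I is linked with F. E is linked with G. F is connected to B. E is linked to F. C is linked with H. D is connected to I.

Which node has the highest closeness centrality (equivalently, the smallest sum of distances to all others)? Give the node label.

F

Farness (sum of distances to all others) for each node — A:14, B:20, C:26, D:21, E:14, F:13, G:18, H:19, I:17.
The smallest farness is 13, for F, so F has the highest closeness.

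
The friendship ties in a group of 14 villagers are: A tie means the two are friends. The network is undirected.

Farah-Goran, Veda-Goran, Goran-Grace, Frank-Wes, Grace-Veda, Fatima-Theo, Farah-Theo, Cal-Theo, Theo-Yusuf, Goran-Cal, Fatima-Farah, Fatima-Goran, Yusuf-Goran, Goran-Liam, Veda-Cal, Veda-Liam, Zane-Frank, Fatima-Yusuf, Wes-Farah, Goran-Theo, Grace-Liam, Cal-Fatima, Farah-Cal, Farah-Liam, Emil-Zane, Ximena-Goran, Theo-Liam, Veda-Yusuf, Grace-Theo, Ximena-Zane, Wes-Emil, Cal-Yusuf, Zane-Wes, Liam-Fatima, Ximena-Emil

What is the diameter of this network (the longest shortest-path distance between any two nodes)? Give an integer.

4

Eccentricity of each node (its greatest distance to any other): Cal:3, Emil:3, Farah:2, Fatima:3, Frank:4, Goran:3, Grace:4, Liam:3, Theo:3, Veda:4, Wes:3, Ximena:2, Yusuf:4, Zane:3.
The maximum eccentricity is 4, realized for instance by the pair Yusuf–Frank via Yusuf – Goran – Ximena – Zane – Frank. So the diameter is 4.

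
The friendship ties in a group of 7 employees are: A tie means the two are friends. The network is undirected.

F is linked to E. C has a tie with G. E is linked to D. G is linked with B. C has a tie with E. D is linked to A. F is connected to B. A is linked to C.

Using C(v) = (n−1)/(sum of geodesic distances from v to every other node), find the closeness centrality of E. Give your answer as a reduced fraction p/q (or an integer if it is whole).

2/3

Distances from E: A:2, B:2, C:1, D:1, F:1, G:2. Sum = 9.
n = 7, so closeness = 6/9 = 2/3.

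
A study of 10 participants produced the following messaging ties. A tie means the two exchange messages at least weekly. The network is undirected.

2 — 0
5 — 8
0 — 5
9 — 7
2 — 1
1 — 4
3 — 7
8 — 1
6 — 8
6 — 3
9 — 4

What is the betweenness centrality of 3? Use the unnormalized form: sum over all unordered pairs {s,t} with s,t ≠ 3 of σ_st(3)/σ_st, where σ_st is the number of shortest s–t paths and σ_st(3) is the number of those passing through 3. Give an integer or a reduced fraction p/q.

9/2

Pairs whose geodesics pass through 3 — 5–7: 1; 8–7: 1; 6–7: 1; 6–9: 1; 7–0: 1/2.
All other pairs contribute 0.
Summing the contributions gives betweenness(3) = 9/2.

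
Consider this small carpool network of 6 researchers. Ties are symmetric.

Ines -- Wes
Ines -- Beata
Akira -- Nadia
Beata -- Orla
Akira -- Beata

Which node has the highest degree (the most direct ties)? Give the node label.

Degrees — Akira:2, Beata:3, Ines:2, Nadia:1, Orla:1, Wes:1.
The maximum is 3, attained only by Beata.

Beata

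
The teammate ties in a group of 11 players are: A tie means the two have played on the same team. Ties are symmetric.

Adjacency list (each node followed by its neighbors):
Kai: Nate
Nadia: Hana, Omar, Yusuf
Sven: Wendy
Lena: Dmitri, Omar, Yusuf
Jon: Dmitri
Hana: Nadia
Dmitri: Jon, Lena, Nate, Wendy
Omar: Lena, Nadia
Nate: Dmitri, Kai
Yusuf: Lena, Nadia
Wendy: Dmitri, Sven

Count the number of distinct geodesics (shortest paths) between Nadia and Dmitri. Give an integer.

The shortest distance is 3. The length-3 paths are: Nadia–Yusuf–Lena–Dmitri; Nadia–Omar–Lena–Dmitri.
That gives 2 distinct shortest paths.

2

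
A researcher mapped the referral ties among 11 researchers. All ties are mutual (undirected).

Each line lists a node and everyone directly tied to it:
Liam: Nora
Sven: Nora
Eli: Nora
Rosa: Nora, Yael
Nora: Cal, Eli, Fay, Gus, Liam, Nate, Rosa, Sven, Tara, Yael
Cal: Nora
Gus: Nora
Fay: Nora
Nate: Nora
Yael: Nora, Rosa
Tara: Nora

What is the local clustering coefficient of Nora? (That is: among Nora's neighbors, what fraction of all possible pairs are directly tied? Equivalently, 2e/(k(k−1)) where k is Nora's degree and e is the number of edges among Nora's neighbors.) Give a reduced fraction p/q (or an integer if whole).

1/45

Nora's neighbors: Cal, Eli, Fay, Gus, Liam, Nate, Rosa, Sven, Tara, and Yael (k = 10).
Possible neighbor pairs: C(10,2) = 45. Edges among them: Rosa–Yael → e = 1.
Clustering(Nora) = 1/45.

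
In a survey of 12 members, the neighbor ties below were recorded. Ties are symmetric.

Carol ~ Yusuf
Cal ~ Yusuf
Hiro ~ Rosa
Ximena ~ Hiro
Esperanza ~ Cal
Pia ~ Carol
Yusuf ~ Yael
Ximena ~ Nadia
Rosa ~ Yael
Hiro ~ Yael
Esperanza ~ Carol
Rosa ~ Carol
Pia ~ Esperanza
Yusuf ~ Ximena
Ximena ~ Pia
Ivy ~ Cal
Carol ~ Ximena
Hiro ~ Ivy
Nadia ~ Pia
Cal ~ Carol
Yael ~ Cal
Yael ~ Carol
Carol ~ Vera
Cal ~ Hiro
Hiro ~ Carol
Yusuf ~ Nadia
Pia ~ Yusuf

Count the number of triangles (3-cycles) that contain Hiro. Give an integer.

Hiro's neighbors: Cal, Carol, Ivy, Rosa, Ximena, and Yael.
Neighbor pairs that are themselves tied: Hiro–Cal–Carol; Hiro–Cal–Ivy; Hiro–Cal–Yael; Hiro–Carol–Rosa; Hiro–Carol–Ximena; Hiro–Carol–Yael; Hiro–Rosa–Yael. Each forms one triangle with Hiro, for 7 in total.

7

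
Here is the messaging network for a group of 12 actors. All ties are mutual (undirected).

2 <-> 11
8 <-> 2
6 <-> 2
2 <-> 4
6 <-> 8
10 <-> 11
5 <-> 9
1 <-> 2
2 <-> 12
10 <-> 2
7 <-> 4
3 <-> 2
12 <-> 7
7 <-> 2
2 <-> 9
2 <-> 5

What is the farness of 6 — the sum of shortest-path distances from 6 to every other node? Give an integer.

Distances from 6: 1:2, 2:1, 3:2, 4:2, 5:2, 7:2, 8:1, 9:2, 10:2, 11:2, 12:2.
Sum = 2 + 1 + 2 + 2 + 2 + 2 + 1 + 2 + 2 + 2 + 2 = 20.

20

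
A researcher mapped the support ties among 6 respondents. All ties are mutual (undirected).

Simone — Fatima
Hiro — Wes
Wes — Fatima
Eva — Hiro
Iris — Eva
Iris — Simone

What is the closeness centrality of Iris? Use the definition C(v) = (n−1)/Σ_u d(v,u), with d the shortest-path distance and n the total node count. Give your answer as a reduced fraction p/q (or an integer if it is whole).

5/9

Distances from Iris: Eva:1, Fatima:2, Hiro:2, Simone:1, Wes:3. Sum = 9.
n = 6, so closeness = 5/9.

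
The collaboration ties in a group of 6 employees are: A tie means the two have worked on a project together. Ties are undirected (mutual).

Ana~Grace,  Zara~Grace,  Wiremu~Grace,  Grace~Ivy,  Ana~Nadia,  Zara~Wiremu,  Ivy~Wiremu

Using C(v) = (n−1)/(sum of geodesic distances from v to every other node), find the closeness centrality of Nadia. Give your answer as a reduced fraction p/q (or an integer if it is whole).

5/12

Distances from Nadia: Ana:1, Grace:2, Ivy:3, Wiremu:3, Zara:3. Sum = 12.
n = 6, so closeness = 5/12.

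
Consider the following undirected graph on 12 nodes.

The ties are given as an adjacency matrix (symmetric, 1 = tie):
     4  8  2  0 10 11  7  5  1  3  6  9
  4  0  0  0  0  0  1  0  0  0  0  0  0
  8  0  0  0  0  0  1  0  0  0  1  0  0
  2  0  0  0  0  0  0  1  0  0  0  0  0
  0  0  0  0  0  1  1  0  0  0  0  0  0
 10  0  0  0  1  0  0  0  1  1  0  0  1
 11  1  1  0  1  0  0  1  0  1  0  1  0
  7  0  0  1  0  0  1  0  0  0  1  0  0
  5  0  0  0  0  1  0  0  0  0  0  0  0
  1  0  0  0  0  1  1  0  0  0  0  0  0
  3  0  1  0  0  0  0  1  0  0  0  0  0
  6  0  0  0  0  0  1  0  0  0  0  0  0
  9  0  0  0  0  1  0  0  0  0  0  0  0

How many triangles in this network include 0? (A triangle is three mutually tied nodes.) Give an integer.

0

0's neighbors are 10 and 11, but none of them are tied to each other, so no triangle contains 0.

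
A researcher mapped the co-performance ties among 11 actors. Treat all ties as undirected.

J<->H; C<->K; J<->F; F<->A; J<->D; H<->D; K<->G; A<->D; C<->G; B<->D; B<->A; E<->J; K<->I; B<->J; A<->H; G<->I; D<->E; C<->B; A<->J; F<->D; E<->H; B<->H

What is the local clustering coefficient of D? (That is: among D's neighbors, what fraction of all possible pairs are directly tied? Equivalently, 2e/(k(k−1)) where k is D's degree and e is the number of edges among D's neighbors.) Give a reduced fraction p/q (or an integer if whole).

2/3

D's neighbors: A, B, E, F, H, and J (k = 6).
Possible neighbor pairs: C(6,2) = 15. Edges among them: A–B, A–F, A–H, A–J, B–H, B–J, E–H, E–J, F–J, H–J → e = 10.
Clustering(D) = 10/15 = 2/3.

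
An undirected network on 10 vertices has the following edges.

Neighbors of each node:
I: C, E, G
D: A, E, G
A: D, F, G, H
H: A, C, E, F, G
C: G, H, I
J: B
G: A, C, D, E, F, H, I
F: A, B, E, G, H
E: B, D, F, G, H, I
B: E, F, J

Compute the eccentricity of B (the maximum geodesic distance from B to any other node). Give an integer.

3

Distances from B: A:2, C:3, D:2, E:1, F:1, G:2, H:2, I:2, J:1.
The largest is 3 (to C), so the eccentricity of B is 3.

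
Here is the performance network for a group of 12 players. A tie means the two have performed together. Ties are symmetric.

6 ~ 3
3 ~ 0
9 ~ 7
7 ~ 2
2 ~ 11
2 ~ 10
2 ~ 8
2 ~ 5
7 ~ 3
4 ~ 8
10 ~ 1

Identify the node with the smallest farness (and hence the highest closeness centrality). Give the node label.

2

Farness (sum of distances to all others) for each node — 0:37, 1:37, 2:19, 3:27, 4:37, 5:29, 6:37, 7:21, 8:27, 9:31, 10:27, 11:29.
The smallest farness is 19, for 2, so 2 has the highest closeness.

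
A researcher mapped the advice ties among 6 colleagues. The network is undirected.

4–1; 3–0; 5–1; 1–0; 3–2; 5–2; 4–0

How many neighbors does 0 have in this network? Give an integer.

3

0 is directly tied to 1, 3, and 4. That is 3 neighbors, so the degree of 0 is 3.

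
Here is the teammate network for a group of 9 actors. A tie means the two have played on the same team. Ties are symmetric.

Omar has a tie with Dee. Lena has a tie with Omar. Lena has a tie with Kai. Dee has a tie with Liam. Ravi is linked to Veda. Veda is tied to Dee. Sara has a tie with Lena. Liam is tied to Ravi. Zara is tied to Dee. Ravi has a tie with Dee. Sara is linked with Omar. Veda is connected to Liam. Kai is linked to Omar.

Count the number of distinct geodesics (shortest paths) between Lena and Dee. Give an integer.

1

The shortest distance is 2, and the only length-2 path is Lena–Omar–Dee. So there is exactly 1 shortest path.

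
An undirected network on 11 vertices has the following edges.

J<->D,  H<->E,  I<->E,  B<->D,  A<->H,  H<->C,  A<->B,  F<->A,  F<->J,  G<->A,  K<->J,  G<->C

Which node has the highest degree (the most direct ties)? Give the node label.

A

Degrees — A:4, B:2, C:2, D:2, E:2, F:2, G:2, H:3, I:1, J:3, K:1.
The maximum is 4, attained only by A.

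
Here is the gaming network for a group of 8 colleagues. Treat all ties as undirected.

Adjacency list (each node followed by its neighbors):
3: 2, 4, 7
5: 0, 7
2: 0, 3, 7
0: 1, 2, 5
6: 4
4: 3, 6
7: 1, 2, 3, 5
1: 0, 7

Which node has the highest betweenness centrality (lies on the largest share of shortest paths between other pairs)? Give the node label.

Unnormalized betweenness of each node: 0:3/2, 1:1/3, 2:10/3, 3:10, 4:6, 5:1/3, 6:0, 7:15/2.
3 has the largest value, 10, making it the main broker — the node through which the most shortest paths run.

3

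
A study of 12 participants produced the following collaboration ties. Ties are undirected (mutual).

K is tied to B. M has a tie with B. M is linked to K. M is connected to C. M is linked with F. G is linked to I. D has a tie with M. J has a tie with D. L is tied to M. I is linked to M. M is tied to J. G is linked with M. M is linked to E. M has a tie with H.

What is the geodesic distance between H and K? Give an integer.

2

One shortest route is H – M – K, which uses 2 edges, and H and K are not directly tied, so nothing shorter exists. So d(H,K) = 2.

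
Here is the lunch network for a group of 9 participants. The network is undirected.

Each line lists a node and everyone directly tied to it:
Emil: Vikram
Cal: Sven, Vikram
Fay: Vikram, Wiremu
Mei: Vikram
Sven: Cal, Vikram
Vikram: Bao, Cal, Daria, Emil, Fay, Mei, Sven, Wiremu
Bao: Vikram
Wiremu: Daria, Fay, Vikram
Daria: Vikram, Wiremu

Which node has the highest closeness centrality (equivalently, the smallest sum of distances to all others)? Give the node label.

Farness (sum of distances to all others) for each node — Bao:15, Cal:14, Daria:14, Emil:15, Fay:14, Mei:15, Sven:14, Vikram:8, Wiremu:13.
The smallest farness is 8, for Vikram, so Vikram has the highest closeness.

Vikram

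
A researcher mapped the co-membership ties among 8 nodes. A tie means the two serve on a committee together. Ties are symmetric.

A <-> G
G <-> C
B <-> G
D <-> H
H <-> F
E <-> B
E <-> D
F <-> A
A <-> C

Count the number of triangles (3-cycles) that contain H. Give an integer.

0

H's neighbors are D and F, but none of them are tied to each other, so no triangle contains H.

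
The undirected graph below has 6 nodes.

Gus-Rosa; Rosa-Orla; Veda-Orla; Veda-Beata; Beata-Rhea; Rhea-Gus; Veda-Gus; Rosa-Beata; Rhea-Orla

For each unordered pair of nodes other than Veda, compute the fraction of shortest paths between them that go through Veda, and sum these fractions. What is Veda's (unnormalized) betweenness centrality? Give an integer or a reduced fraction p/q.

1

Pairs whose geodesics pass through Veda — Beata–Gus: 1/3; Beata–Orla: 1/3; Gus–Orla: 1/3.
All other pairs contribute 0.
Summing the contributions gives betweenness(Veda) = 1.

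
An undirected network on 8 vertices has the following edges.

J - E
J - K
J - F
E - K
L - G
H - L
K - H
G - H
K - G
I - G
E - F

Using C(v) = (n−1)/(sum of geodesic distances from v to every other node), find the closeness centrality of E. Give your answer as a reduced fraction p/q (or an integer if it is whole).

7/13

Distances from E: F:1, G:2, H:2, I:3, J:1, K:1, L:3. Sum = 13.
n = 8, so closeness = 7/13.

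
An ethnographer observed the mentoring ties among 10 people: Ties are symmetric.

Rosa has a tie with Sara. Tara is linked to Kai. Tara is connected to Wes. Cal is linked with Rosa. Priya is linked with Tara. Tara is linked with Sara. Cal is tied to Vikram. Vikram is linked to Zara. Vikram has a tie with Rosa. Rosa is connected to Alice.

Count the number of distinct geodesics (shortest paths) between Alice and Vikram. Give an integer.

The shortest distance is 2, and the only length-2 path is Alice–Rosa–Vikram. So there is exactly 1 shortest path.

1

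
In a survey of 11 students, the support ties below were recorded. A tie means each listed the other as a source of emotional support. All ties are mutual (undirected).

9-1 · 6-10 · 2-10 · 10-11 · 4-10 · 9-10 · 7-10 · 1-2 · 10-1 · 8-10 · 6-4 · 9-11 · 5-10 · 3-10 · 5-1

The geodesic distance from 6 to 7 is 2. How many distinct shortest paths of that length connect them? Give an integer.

The shortest distance is 2, and the only length-2 path is 6–10–7. So there is exactly 1 shortest path.

1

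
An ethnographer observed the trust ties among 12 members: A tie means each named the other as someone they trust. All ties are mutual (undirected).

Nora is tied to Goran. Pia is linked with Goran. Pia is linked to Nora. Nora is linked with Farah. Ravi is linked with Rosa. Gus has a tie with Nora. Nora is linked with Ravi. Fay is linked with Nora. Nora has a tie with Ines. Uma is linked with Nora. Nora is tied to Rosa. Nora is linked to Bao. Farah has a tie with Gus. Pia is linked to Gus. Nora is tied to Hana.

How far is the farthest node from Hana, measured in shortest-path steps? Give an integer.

Distances from Hana: Bao:2, Farah:2, Fay:2, Goran:2, Gus:2, Ines:2, Nora:1, Pia:2, Ravi:2, Rosa:2, Uma:2.
The largest is 2 (to Ravi, Farah, Goran, Ines, Bao, Pia, Uma, Fay, Rosa, and Gus), so the eccentricity of Hana is 2.

2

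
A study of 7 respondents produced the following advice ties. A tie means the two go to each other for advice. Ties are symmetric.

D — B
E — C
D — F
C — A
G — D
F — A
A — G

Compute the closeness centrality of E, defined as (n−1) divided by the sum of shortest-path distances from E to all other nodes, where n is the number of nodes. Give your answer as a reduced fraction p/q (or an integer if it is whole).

1/3

Distances from E: A:2, B:5, C:1, D:4, F:3, G:3. Sum = 18.
n = 7, so closeness = 6/18 = 1/3.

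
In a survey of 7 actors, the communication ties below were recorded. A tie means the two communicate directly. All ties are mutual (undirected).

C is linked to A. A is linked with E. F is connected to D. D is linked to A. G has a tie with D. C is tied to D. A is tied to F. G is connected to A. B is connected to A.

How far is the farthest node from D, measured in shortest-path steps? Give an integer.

2

Distances from D: A:1, B:2, C:1, E:2, F:1, G:1.
The largest is 2 (to E and B), so the eccentricity of D is 2.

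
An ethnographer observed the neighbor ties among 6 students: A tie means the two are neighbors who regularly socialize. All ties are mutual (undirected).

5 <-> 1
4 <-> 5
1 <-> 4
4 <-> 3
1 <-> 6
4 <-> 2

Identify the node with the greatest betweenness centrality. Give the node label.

4

Unnormalized betweenness of each node: 1:4, 2:0, 3:0, 4:7, 5:0, 6:0.
4 has the largest value, 7, making it the main broker — the node through which the most shortest paths run.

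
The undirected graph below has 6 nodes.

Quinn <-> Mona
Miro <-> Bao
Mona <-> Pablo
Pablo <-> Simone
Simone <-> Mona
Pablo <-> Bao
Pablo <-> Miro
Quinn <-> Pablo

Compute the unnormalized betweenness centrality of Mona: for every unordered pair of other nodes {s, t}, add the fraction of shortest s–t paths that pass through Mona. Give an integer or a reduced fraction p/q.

1/2

Pairs whose geodesics pass through Mona — Quinn–Simone: 1/2.
All other pairs contribute 0.
Summing the contributions gives betweenness(Mona) = 1/2.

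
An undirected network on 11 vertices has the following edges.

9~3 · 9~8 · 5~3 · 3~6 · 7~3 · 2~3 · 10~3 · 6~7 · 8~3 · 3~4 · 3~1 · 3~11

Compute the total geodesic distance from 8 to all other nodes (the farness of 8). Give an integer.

Distances from 8: 1:2, 2:2, 3:1, 4:2, 5:2, 6:2, 7:2, 9:1, 10:2, 11:2.
Sum = 2 + 2 + 1 + 2 + 2 + 2 + 2 + 1 + 2 + 2 = 18.

18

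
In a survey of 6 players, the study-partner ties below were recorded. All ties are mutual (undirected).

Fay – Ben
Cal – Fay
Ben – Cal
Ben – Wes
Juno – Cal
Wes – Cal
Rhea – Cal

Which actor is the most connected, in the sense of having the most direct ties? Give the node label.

Degrees — Ben:3, Cal:5, Fay:2, Juno:1, Rhea:1, Wes:2.
The maximum is 5, attained only by Cal.

Cal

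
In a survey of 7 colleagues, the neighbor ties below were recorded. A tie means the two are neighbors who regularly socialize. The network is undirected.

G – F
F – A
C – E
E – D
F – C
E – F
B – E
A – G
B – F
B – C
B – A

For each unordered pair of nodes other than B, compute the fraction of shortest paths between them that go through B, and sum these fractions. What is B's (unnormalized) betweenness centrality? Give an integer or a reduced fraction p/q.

3/2

Pairs whose geodesics pass through B — D–A: 1/2; A–E: 1/2; A–C: 1/2.
All other pairs contribute 0.
Summing the contributions gives betweenness(B) = 3/2.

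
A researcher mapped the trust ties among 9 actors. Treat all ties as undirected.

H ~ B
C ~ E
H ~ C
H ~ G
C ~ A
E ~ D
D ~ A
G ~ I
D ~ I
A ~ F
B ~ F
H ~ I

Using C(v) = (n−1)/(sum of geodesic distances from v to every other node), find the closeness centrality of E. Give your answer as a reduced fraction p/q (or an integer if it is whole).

Distances from E: A:2, B:3, C:1, D:1, F:3, G:3, H:2, I:2. Sum = 17.
n = 9, so closeness = 8/17.

8/17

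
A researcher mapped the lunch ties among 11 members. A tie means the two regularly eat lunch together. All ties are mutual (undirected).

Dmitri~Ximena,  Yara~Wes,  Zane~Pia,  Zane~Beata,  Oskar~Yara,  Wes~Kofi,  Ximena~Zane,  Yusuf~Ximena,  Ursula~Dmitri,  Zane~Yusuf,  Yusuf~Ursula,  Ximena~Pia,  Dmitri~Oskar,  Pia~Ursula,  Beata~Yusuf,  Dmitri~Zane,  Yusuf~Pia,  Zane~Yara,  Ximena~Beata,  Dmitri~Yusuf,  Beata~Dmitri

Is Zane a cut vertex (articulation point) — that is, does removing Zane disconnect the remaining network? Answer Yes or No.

Even without Zane, every remaining node can still reach every other (the residual graph is connected), so Zane is not a cut vertex.

No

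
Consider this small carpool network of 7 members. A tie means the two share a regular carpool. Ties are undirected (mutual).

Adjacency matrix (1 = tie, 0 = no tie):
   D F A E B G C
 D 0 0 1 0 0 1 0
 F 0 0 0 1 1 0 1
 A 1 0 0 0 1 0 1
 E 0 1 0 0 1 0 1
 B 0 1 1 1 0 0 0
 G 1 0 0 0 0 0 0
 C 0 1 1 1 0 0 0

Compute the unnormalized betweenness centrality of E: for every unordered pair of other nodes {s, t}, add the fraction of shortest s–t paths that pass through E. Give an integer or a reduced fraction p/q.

Pairs whose geodesics pass through E — B–C: 1/3.
All other pairs contribute 0.
Summing the contributions gives betweenness(E) = 1/3.

1/3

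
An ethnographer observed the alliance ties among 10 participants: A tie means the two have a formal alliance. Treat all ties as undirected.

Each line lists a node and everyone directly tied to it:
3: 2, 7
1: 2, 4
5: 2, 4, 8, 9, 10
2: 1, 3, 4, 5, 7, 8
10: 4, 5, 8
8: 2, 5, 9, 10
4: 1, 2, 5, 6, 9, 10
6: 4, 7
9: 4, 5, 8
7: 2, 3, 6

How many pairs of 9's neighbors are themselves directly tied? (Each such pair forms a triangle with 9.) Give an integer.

9's neighbors: 4, 5, and 8.
Neighbor pairs that are themselves tied: 9–4–5; 9–5–8. Each forms one triangle with 9, for 2 in total.

2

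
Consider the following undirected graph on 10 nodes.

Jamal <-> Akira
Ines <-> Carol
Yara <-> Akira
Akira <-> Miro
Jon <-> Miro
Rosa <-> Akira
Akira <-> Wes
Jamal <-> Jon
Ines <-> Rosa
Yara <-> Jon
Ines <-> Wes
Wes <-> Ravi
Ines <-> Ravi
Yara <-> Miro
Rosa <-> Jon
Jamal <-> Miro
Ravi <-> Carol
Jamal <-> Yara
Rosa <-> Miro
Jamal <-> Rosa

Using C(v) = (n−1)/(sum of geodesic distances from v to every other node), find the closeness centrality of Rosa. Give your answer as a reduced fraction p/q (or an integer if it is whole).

Distances from Rosa: Akira:1, Carol:2, Ines:1, Jamal:1, Jon:1, Miro:1, Ravi:2, Wes:2, Yara:2. Sum = 13.
n = 10, so closeness = 9/13.

9/13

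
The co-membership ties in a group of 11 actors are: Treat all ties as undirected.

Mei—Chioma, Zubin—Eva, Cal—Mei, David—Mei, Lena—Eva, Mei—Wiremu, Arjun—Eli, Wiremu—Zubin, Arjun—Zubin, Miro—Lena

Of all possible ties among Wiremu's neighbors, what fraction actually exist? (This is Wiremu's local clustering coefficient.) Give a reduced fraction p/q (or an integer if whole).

0

Wiremu's neighbors: Mei and Zubin (k = 2).
Possible neighbor pairs: C(2,2) = 1. Edges among them: none → e = 0.
Clustering(Wiremu) = 0/1.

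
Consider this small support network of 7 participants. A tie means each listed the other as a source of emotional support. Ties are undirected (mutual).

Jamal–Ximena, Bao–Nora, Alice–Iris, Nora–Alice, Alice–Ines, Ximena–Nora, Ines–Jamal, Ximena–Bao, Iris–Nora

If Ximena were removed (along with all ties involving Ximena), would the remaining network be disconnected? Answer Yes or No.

Even without Ximena, every remaining node can still reach every other (the residual graph is connected), so Ximena is not a cut vertex.

No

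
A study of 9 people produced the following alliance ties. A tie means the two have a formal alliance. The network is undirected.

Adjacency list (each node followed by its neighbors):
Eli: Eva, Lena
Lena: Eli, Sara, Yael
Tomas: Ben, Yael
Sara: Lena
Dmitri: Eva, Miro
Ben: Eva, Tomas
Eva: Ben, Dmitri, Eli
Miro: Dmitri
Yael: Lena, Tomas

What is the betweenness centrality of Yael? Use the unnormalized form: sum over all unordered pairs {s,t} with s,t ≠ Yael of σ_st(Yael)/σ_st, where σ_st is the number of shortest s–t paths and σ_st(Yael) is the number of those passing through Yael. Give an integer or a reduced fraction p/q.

7/2

Pairs whose geodesics pass through Yael — Eli–Tomas: 1/2; Sara–Ben: 1/2; Sara–Tomas: 1; Ben–Lena: 1/2; Tomas–Lena: 1.
All other pairs contribute 0.
Summing the contributions gives betweenness(Yael) = 7/2.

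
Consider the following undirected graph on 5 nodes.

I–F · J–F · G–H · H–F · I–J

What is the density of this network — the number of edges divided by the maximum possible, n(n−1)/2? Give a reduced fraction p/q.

1/2

There are 5 edges and 5 nodes, so the maximum possible is C(5,2) = 10.
Density = 5/10 = 1/2.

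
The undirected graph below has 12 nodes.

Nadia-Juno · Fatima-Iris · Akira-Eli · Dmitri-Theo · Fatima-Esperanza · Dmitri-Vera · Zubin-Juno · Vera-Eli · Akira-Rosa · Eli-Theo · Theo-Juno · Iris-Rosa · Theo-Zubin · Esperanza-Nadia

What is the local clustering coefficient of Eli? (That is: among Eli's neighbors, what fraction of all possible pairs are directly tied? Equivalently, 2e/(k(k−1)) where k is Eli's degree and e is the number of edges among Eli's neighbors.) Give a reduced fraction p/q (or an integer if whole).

Eli's neighbors: Akira, Theo, and Vera (k = 3).
Possible neighbor pairs: C(3,2) = 3. Edges among them: none → e = 0.
Clustering(Eli) = 0/3 = 0.

0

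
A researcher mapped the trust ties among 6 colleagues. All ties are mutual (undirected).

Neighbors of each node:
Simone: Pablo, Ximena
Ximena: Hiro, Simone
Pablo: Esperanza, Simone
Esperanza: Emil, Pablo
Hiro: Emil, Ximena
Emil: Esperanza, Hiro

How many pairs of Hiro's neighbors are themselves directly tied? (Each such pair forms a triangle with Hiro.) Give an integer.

0

Hiro's neighbors are Emil and Ximena, but none of them are tied to each other, so no triangle contains Hiro.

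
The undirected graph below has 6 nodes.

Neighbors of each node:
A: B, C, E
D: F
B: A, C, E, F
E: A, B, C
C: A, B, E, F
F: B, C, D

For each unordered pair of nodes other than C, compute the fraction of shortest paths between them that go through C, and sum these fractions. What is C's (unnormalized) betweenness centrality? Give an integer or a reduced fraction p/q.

2

Pairs whose geodesics pass through C — E–F: 1/2; E–D: 1/2; A–F: 1/2; A–D: 1/2.
All other pairs contribute 0.
Summing the contributions gives betweenness(C) = 2.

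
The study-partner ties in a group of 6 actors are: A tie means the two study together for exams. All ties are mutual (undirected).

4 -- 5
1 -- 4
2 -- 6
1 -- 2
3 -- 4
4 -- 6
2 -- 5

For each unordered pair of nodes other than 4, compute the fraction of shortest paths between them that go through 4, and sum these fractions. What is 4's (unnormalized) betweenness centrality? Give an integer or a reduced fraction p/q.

11/2

Pairs whose geodesics pass through 4 — 5–1: 1/2; 5–3: 1; 5–6: 1/2; 1–3: 1; 1–6: 1/2; 3–6: 1; 3–2: 3/3.
All other pairs contribute 0.
Summing the contributions gives betweenness(4) = 11/2.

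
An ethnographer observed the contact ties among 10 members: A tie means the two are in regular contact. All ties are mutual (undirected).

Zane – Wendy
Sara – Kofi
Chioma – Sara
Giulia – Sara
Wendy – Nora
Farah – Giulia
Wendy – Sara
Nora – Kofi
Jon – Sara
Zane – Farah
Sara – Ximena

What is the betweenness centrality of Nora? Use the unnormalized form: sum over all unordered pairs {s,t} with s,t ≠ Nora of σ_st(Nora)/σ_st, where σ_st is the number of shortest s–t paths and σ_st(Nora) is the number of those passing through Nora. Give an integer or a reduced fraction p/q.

Pairs whose geodesics pass through Nora — Kofi–Wendy: 1/2; Kofi–Zane: 1/2.
All other pairs contribute 0.
Summing the contributions gives betweenness(Nora) = 1.

1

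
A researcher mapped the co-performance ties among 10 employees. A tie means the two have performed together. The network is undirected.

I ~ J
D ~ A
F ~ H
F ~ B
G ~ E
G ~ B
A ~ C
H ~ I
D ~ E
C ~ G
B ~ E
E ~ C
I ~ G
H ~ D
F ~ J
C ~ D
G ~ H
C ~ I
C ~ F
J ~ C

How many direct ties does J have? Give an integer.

3

J is directly tied to C, F, and I. That is 3 neighbors, so the degree of J is 3.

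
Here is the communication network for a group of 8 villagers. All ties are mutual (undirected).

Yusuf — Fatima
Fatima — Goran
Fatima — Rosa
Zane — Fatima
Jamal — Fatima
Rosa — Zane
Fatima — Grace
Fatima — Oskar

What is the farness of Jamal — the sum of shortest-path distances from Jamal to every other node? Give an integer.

Distances from Jamal: Fatima:1, Goran:2, Grace:2, Oskar:2, Rosa:2, Yusuf:2, Zane:2.
Sum = 1 + 2 + 2 + 2 + 2 + 2 + 2 = 13.

13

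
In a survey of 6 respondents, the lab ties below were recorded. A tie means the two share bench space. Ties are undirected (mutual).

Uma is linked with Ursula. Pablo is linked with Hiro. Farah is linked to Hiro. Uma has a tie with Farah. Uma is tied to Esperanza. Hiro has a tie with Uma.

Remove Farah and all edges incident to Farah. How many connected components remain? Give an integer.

Farah's neighbors (Hiro and Uma) remain reachable from one another through other ties, so the rest of the network stays in one piece.

1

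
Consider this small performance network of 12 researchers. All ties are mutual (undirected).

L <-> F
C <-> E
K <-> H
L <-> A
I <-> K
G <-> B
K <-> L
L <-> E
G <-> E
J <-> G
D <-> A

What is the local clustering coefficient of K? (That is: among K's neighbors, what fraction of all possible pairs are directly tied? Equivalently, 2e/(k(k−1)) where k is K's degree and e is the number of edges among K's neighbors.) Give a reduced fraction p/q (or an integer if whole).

0

K's neighbors: H, I, and L (k = 3).
Possible neighbor pairs: C(3,2) = 3. Edges among them: none → e = 0.
Clustering(K) = 0/3 = 0.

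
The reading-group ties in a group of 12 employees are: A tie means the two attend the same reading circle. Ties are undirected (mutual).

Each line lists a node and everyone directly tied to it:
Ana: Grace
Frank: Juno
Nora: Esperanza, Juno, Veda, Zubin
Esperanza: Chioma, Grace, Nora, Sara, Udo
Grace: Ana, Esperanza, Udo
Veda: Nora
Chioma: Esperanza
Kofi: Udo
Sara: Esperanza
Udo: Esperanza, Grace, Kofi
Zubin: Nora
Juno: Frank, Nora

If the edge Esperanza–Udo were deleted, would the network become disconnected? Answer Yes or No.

No

Even without that edge, Esperanza still reaches Udo via Esperanza – Grace – Udo, so the network stays connected. Not a bridge.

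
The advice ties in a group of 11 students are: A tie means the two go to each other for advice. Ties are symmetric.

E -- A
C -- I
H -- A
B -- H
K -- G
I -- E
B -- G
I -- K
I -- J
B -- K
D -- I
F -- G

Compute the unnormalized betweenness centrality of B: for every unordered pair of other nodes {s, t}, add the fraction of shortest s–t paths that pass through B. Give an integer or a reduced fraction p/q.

15/2

Pairs whose geodesics pass through B — J–H: 1/2; F–A: 1; F–H: 1; G–A: 1; G–H: 1; K–A: 1/2; K–H: 1; C–H: 1/2; I–H: 1/2; H–D: 1/2.
All other pairs contribute 0.
Summing the contributions gives betweenness(B) = 15/2.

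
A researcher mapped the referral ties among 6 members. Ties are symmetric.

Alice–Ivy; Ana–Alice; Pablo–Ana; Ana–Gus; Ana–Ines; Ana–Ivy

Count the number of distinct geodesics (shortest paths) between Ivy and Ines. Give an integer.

The shortest distance is 2, and the only length-2 path is Ivy–Ana–Ines. So there is exactly 1 shortest path.

1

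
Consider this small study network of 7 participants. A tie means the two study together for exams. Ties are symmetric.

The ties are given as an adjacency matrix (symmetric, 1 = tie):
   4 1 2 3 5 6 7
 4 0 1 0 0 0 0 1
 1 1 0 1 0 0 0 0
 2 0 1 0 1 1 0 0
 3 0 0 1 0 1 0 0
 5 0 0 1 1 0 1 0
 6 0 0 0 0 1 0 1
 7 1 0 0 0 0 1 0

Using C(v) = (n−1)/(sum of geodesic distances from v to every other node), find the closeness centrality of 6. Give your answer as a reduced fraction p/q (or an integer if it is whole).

6/11

Distances from 6: 1:3, 2:2, 3:2, 4:2, 5:1, 7:1. Sum = 11.
n = 7, so closeness = 6/11.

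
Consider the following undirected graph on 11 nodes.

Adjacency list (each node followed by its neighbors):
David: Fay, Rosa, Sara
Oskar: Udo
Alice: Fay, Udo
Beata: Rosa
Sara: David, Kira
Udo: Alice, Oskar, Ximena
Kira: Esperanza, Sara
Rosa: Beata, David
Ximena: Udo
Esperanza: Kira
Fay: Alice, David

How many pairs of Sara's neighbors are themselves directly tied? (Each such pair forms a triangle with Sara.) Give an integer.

0

Sara's neighbors are David and Kira, but none of them are tied to each other, so no triangle contains Sara.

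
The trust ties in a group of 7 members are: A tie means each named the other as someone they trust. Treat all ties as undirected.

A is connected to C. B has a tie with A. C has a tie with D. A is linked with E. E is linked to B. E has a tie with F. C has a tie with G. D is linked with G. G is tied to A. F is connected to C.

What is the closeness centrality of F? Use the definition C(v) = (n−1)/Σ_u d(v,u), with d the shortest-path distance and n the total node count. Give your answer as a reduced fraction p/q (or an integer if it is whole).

3/5

Distances from F: A:2, B:2, C:1, D:2, E:1, G:2. Sum = 10.
n = 7, so closeness = 6/10 = 3/5.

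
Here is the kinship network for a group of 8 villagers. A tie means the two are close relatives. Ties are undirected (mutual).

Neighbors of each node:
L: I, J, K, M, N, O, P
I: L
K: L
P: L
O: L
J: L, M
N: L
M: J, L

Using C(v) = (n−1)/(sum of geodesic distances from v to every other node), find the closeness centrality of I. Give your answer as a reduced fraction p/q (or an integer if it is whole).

7/13

Distances from I: J:2, K:2, L:1, M:2, N:2, O:2, P:2. Sum = 13.
n = 8, so closeness = 7/13.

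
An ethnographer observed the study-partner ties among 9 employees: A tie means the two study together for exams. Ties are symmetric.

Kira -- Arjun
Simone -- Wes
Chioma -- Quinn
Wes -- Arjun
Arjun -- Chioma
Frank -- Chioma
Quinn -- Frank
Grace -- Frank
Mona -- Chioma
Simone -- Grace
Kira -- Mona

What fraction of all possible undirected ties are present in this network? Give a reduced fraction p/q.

11/36

There are 11 edges and 9 nodes, so the maximum possible is C(9,2) = 36.
Density = 11/36.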